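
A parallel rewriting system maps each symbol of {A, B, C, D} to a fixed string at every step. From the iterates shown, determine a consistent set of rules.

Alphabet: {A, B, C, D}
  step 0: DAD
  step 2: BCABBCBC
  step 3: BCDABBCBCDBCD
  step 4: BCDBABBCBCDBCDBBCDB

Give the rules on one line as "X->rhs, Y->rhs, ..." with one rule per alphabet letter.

  step 3 ⇒ step 4: BCDABBCBCDBCD ⇒ BC·D·B·AB·BC·BC·D·BC·D·B·BC·D·B
    A ↦ AB
    B ↦ BC
    C ↦ D
    D ↦ B

A->AB, B->BC, C->D, D->B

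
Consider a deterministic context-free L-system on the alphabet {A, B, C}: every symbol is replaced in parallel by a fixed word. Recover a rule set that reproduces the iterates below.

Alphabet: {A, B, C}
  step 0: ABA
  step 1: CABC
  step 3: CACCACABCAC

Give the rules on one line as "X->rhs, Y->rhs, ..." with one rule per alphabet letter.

  step 0 ⇒ step 1: ABA ⇒ C·AB·C
    A ↦ C
    B ↦ AB
    C ↦ CA  (constrained at step 1)

A->C, B->AB, C->CA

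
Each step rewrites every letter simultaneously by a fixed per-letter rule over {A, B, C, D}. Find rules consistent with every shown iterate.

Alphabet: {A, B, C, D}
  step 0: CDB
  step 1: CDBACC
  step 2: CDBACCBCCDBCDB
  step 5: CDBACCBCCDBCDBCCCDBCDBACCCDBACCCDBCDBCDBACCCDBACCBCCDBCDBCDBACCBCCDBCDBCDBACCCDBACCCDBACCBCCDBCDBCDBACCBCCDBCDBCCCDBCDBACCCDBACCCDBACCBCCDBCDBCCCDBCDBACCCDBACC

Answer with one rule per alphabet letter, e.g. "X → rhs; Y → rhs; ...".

A->BC, B->CC, C->CDB, D->A

  step 1 ⇒ step 2: CDBACC ⇒ CDB·A·CC·BC·CDB·CDB
    A ↦ BC
    B ↦ CC
    C ↦ CDB
    D ↦ A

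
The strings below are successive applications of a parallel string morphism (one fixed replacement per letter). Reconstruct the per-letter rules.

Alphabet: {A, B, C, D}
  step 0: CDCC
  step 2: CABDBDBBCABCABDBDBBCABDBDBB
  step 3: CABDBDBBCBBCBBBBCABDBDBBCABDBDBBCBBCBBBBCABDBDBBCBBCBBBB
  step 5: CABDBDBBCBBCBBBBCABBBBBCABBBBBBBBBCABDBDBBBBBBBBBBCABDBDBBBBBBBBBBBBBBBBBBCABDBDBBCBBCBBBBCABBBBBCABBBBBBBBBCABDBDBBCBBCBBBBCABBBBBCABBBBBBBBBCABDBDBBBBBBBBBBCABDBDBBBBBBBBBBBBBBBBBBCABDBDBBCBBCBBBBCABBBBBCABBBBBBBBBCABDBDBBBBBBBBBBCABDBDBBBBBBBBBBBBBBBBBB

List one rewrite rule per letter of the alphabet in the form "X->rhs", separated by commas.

A->DBD, B->BB, C->CAB, D->C

  step 2 ⇒ step 3: CABDBDBBCABCABDBDBBCABDBDBB ⇒ CAB·DBD·BB·C·BB·C·BB·BB·CAB·DBD·BB·CAB·DBD·BB·C·BB·C·BB·BB·CAB·DBD·BB·C·BB·C·BB·BB
    A ↦ DBD
    B ↦ BB
    C ↦ CAB
    D ↦ C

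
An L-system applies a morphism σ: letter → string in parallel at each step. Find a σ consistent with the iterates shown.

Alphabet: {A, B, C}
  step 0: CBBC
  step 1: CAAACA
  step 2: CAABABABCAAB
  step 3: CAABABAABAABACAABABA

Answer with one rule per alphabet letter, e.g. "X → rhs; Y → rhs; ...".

A->AB, B->A, C->CA

  step 2 ⇒ step 3: CAABABABCAAB ⇒ CA·AB·AB·A·AB·A·AB·A·CA·AB·AB·A
    A ↦ AB
    B ↦ A
    C ↦ CA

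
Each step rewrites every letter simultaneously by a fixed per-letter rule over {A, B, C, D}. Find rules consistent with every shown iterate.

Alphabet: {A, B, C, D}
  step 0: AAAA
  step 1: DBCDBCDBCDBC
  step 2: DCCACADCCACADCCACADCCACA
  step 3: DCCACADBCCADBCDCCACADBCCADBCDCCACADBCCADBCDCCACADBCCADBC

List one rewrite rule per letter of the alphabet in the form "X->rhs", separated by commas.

A->DBC, B->CA, C->CA, D->DC

  step 2 ⇒ step 3: DCCACADCCACADCCACADCCACA ⇒ DC·CA·CA·DBC·CA·DBC·DC·CA·CA·DBC·CA·DBC·DC·CA·CA·DBC·CA·DBC·DC·CA·CA·DBC·CA·DBC
    A ↦ DBC
    C ↦ CA
    D ↦ DC
  step 1 ⇒ step 2: DBCDBCDBCDBC ⇒ DC·CA·CA·DC·CA·CA·DC·CA·CA·DC·CA·CA
    B ↦ CA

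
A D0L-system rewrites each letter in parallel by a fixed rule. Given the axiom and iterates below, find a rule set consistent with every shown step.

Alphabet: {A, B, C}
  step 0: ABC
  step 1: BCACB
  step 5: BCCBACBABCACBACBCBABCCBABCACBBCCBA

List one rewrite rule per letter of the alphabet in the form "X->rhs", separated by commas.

  step 0 ⇒ step 1: ABC ⇒ BC·A·CB
    A ↦ BC
    B ↦ A
    C ↦ CB

A->BC, B->A, C->CB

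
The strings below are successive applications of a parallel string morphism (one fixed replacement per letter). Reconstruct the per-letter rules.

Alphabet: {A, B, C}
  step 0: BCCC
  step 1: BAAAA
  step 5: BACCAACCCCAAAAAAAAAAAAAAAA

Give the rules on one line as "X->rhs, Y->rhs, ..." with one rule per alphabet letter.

  step 0 ⇒ step 1: BCCC ⇒ BA·A·A·A
    B ↦ BA
    C ↦ A
    A ↦ CC  (constrained at step 1)

A->CC, B->BA, C->A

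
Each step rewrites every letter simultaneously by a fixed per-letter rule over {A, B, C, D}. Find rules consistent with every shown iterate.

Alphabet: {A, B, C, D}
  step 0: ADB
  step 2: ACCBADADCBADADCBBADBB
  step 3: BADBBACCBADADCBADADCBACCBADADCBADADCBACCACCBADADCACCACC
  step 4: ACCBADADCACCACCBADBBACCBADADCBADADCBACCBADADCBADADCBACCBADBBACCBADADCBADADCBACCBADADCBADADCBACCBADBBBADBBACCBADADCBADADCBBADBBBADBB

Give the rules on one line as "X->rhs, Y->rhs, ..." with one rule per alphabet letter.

  step 3 ⇒ step 4: BADBBACCBADADCBADADCBACCBADADCBADADCBACCACCBADADCACCACC ⇒ ACC·BAD·ADC·ACC·ACC·BAD·B·B·ACC·BAD·ADC·BAD·ADC·B·ACC·BAD·ADC·BAD·ADC·B·ACC·BAD·B·B·ACC·BAD·ADC·BAD·ADC·B·ACC·BAD·ADC·BAD·ADC·B·ACC·BAD·B·B·BAD·B·B·ACC·BAD·ADC·BAD·ADC·B·BAD·B·B·BAD·B·B
    A ↦ BAD
    B ↦ ACC
    C ↦ B
    D ↦ ADC

A->BAD, B->ACC, C->B, D->ADC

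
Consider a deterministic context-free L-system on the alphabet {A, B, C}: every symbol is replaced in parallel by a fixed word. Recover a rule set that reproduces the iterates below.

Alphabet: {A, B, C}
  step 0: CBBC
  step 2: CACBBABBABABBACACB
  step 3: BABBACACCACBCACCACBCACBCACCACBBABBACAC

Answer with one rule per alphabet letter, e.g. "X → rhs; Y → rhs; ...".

A->B, B->CAC, C->BA

  step 2 ⇒ step 3: CACBBABBABABBACACB ⇒ BA·B·BA·CAC·CAC·B·CAC·CAC·B·CAC·B·CAC·CAC·B·BA·B·BA·CAC
    A ↦ B
    B ↦ CAC
    C ↦ BA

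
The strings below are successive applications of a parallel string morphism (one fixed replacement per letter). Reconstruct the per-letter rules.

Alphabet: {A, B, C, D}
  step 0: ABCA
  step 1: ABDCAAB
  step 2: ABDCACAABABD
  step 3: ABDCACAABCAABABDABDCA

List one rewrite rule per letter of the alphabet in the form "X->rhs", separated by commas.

A->AB, B->D, C->CA, D->CA

  step 2 ⇒ step 3: ABDCACAABABD ⇒ AB·D·CA·CA·AB·CA·AB·AB·D·AB·D·CA
    A ↦ AB
    B ↦ D
    C ↦ CA
    D ↦ CA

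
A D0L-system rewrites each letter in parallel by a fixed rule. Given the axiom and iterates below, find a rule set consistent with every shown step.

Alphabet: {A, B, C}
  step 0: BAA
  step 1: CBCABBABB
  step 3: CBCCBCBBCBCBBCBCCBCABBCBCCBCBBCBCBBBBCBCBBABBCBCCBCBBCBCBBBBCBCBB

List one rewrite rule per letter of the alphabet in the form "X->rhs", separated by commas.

  step 0 ⇒ step 1: BAA ⇒ CBC·ABB·ABB
    A ↦ ABB
    B ↦ CBC
    C ↦ BB  (constrained at step 1)

A->ABB, B->CBC, C->BB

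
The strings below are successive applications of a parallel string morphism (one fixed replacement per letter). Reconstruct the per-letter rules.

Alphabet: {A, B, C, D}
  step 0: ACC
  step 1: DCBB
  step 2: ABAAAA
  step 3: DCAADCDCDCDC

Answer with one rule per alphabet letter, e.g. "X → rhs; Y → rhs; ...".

  step 2 ⇒ step 3: ABAAAA ⇒ DC·AA·DC·DC·DC·DC
    A ↦ DC
    B ↦ AA
  step 0 ⇒ step 1: ACC ⇒ DC·B·B
    C ↦ B
  step 1 ⇒ step 2: DCBB ⇒ A·B·AA·AA
    D ↦ A

A->DC, B->AA, C->B, D->A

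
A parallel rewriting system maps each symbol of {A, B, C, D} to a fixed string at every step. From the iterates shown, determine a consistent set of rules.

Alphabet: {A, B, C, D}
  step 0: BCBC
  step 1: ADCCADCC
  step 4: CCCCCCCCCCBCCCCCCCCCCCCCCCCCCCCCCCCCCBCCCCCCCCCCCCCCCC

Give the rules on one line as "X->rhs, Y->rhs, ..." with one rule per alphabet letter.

  step 0 ⇒ step 1: BCBC ⇒ AD·CC·AD·CC
    B ↦ AD
    C ↦ CC
    A ↦ CC  (constrained at step 1)
    D ↦ B  (constrained at step 1)

A->CC, B->AD, C->CC, D->B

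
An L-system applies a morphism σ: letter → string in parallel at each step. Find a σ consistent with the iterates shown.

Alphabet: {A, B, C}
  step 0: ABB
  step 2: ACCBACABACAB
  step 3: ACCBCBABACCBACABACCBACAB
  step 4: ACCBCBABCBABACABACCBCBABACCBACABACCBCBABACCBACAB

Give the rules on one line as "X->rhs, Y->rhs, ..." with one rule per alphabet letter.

  step 3 ⇒ step 4: ACCBCBABACCBACABACCBACAB ⇒ AC·CB·CB·AB·CB·AB·AC·AB·AC·CB·CB·AB·AC·CB·AC·AB·AC·CB·CB·AB·AC·CB·AC·AB
    A ↦ AC
    B ↦ AB
    C ↦ CB

A->AC, B->AB, C->CB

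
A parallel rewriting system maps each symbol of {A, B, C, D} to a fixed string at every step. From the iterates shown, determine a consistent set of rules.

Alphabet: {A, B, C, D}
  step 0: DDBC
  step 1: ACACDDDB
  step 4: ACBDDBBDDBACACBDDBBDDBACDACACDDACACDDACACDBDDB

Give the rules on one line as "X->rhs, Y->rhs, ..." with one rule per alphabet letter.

A->B, B->D, C->DDB, D->AC

  step 0 ⇒ step 1: DDBC ⇒ AC·AC·D·DDB
    B ↦ D
    C ↦ DDB
    D ↦ AC
    A ↦ B  (constrained at step 1)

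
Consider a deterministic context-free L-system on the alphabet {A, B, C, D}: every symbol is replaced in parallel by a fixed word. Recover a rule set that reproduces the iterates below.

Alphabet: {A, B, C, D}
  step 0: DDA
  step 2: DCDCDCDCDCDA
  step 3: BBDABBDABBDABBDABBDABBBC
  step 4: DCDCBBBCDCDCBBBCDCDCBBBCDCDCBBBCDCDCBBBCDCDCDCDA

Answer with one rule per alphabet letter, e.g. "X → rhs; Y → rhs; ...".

A->BC, B->DC, C->DA, D->BB

  step 3 ⇒ step 4: BBDABBDABBDABBDABBDABBBC ⇒ DC·DC·BB·BC·DC·DC·BB·BC·DC·DC·BB·BC·DC·DC·BB·BC·DC·DC·BB·BC·DC·DC·DC·DA
    A ↦ BC
    B ↦ DC
    C ↦ DA
    D ↦ BB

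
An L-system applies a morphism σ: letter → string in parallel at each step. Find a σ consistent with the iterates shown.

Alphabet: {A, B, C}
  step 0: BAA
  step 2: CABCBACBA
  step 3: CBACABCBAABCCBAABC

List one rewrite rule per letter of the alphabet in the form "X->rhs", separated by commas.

A->C, B->AB, C->CBA

  step 2 ⇒ step 3: CABCBACBA ⇒ CBA·C·AB·CBA·AB·C·CBA·AB·C
    A ↦ C
    B ↦ AB
    C ↦ CBA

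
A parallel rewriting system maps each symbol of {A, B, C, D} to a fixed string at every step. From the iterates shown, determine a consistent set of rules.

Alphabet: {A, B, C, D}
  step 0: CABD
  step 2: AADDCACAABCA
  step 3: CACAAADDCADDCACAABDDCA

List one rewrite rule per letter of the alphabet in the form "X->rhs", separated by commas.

A->CA, B->AB, C->DD, D->A

  step 2 ⇒ step 3: AADDCACAABCA ⇒ CA·CA·A·A·DD·CA·DD·CA·CA·AB·DD·CA
    A ↦ CA
    B ↦ AB
    C ↦ DD
    D ↦ A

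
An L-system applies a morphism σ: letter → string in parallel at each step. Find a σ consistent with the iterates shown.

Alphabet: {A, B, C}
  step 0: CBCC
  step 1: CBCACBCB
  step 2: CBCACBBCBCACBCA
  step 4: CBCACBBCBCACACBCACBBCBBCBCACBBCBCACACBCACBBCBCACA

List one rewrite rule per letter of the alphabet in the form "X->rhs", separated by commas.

A->B, B->CA, C->CB

  step 1 ⇒ step 2: CBCACBCB ⇒ CB·CA·CB·B·CB·CA·CB·CA
    A ↦ B
    B ↦ CA
    C ↦ CB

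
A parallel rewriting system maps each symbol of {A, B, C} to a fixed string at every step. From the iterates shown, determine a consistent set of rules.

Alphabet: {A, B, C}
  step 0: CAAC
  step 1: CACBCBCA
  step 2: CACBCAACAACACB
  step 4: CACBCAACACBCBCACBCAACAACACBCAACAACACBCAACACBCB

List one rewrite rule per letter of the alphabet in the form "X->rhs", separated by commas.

A->CB, B->A, C->CA

  step 1 ⇒ step 2: CACBCBCA ⇒ CA·CB·CA·A·CA·A·CA·CB
    A ↦ CB
    B ↦ A
    C ↦ CA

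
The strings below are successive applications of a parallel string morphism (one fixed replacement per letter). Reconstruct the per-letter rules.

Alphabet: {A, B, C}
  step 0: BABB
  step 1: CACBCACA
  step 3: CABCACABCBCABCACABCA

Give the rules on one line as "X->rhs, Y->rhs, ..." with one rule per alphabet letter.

  step 0 ⇒ step 1: BABB ⇒ CA·CB·CA·CA
    A ↦ CB
    B ↦ CA
    C ↦ B  (constrained at step 1)

A->CB, B->CA, C->B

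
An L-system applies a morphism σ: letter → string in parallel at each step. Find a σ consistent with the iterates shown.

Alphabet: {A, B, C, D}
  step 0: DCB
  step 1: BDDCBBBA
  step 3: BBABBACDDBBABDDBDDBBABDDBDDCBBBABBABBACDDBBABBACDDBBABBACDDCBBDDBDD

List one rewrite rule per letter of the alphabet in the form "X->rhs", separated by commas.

A->CDD, B->BBA, C->CB, D->BDD

  step 0 ⇒ step 1: DCB ⇒ BDD·CB·BBA
    B ↦ BBA
    C ↦ CB
    D ↦ BDD
    A ↦ CDD  (constrained at step 1)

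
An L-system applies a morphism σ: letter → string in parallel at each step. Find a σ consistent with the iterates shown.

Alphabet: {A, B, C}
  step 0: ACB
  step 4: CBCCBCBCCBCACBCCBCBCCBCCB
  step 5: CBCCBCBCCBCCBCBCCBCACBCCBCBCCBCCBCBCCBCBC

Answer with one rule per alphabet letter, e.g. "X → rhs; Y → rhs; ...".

A->CA, B->C, C->CB

  step 4 ⇒ step 5: CBCCBCBCCBCACBCCBCBCCBCCB ⇒ CB·C·CB·CB·C·CB·C·CB·CB·C·CB·CA·CB·C·CB·CB·C·CB·C·CB·CB·C·CB·CB·C
    A ↦ CA
    B ↦ C
    C ↦ CB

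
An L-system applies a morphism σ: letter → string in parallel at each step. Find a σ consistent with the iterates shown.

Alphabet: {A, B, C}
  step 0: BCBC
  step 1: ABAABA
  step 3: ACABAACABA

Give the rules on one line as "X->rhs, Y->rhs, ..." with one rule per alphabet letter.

A->C, B->AB, C->A

  step 0 ⇒ step 1: BCBC ⇒ AB·A·AB·A
    B ↦ AB
    C ↦ A
    A ↦ C  (constrained at step 1)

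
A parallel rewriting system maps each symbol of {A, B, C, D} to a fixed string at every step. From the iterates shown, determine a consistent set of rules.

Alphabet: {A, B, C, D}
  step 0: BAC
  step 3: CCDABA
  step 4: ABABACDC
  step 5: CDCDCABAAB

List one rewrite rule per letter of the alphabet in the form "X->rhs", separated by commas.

  step 4 ⇒ step 5: ABABACDC ⇒ C·D·C·D·C·AB·A·AB
    A ↦ C
    B ↦ D
    C ↦ AB
    D ↦ A

A->C, B->D, C->AB, D->A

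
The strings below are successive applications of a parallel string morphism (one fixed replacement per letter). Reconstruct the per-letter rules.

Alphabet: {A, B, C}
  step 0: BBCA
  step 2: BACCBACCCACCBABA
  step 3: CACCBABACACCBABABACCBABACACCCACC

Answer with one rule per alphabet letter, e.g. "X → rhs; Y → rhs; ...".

A->CC, B->CA, C->BA

  step 2 ⇒ step 3: BACCBACCCACCBABA ⇒ CA·CC·BA·BA·CA·CC·BA·BA·BA·CC·BA·BA·CA·CC·CA·CC
    A ↦ CC
    B ↦ CA
    C ↦ BA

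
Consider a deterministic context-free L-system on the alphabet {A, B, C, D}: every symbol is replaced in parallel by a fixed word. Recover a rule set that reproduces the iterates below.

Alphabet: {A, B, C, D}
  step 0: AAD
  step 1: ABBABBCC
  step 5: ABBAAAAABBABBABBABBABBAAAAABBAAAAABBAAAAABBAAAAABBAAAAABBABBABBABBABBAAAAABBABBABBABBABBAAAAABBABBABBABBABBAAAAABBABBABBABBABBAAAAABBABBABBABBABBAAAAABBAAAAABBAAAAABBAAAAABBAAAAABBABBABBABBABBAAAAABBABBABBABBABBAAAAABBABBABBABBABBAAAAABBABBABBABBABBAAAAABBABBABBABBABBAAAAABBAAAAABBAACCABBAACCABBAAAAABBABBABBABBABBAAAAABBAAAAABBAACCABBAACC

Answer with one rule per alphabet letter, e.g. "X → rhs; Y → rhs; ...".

  step 0 ⇒ step 1: AAD ⇒ ABB·ABB·CC
    A ↦ ABB
    D ↦ CC
    B ↦ AA  (constrained at step 1)
    C ↦ ABD  (constrained at step 1)

A->ABB, B->AA, C->ABD, D->CC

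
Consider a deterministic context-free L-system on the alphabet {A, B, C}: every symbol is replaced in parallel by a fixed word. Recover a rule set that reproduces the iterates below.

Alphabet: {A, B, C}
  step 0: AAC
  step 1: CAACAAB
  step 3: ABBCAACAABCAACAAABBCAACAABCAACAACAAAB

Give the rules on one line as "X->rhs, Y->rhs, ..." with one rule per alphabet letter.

  step 0 ⇒ step 1: AAC ⇒ CAA·CAA·B
    A ↦ CAA
    C ↦ B
    B ↦ AB  (constrained at step 1)

A->CAA, B->AB, C->B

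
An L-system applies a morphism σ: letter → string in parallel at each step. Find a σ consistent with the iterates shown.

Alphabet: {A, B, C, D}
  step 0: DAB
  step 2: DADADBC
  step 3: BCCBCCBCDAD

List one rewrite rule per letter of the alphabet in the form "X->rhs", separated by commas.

A->C, B->D, C->AD, D->BC

  step 2 ⇒ step 3: DADADBC ⇒ BC·C·BC·C·BC·D·AD
    A ↦ C
    B ↦ D
    C ↦ AD
    D ↦ BC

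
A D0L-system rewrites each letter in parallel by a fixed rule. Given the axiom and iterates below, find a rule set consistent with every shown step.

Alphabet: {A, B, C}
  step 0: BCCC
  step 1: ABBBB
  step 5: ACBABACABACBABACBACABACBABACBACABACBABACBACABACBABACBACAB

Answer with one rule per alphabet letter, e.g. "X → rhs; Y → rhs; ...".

A->AC, B->AB, C->B

  step 0 ⇒ step 1: BCCC ⇒ AB·B·B·B
    B ↦ AB
    C ↦ B
    A ↦ AC  (constrained at step 1)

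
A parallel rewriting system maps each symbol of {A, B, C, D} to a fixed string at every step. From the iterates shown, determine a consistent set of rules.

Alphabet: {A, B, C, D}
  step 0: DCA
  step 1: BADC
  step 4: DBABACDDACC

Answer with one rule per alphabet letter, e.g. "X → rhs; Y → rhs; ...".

A->C, B->AC, C->D, D->BA

  step 0 ⇒ step 1: DCA ⇒ BA·D·C
    A ↦ C
    C ↦ D
    D ↦ BA
    B ↦ AC  (constrained at step 1)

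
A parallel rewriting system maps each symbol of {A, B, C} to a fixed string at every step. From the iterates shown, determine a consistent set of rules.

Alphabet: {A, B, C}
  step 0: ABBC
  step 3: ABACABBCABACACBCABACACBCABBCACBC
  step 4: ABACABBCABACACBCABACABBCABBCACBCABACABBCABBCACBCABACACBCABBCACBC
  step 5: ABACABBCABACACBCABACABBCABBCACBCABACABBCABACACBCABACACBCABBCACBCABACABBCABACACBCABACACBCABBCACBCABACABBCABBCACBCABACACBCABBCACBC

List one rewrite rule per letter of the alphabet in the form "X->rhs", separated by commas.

  step 4 ⇒ step 5: ABACABBCABACACBCABACABBCABBCACBCABACABBCABBCACBCABACACBCABBCACBC ⇒ AB·AC·AB·BC·AB·AC·AC·BC·AB·AC·AB·BC·AB·BC·AC·BC·AB·AC·AB·BC·AB·AC·AC·BC·AB·AC·AC·BC·AB·BC·AC·BC·AB·AC·AB·BC·AB·AC·AC·BC·AB·AC·AC·BC·AB·BC·AC·BC·AB·AC·AB·BC·AB·BC·AC·BC·AB·AC·AC·BC·AB·BC·AC·BC
    A ↦ AB
    B ↦ AC
    C ↦ BC

A->AB, B->AC, C->BC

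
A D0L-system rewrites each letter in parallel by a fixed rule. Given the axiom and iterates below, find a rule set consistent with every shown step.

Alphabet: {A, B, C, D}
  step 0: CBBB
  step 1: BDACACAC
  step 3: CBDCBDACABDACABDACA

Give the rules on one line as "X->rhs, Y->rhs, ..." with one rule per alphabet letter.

A->C, B->AC, C->BD, D->A

  step 0 ⇒ step 1: CBBB ⇒ BD·AC·AC·AC
    B ↦ AC
    C ↦ BD
    A ↦ C  (constrained at step 1)
    D ↦ A  (constrained at step 1)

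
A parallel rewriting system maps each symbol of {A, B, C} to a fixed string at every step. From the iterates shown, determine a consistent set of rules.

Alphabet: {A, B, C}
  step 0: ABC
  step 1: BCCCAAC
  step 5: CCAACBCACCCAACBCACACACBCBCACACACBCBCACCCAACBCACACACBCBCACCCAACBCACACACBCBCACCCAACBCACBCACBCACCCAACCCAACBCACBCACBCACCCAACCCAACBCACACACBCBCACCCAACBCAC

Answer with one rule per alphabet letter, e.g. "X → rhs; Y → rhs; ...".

  step 0 ⇒ step 1: ABC ⇒ BC·CCA·AC
    A ↦ BC
    B ↦ CCA
    C ↦ AC

A->BC, B->CCA, C->AC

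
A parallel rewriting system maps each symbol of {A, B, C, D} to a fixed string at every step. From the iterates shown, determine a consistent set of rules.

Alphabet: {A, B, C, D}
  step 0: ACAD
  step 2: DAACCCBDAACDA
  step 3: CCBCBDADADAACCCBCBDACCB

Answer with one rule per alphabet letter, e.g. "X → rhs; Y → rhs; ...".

A->CB, B->AC, C->DA, D->C

  step 2 ⇒ step 3: DAACCCBDAACDA ⇒ C·CB·CB·DA·DA·DA·AC·C·CB·CB·DA·C·CB
    A ↦ CB
    B ↦ AC
    C ↦ DA
    D ↦ C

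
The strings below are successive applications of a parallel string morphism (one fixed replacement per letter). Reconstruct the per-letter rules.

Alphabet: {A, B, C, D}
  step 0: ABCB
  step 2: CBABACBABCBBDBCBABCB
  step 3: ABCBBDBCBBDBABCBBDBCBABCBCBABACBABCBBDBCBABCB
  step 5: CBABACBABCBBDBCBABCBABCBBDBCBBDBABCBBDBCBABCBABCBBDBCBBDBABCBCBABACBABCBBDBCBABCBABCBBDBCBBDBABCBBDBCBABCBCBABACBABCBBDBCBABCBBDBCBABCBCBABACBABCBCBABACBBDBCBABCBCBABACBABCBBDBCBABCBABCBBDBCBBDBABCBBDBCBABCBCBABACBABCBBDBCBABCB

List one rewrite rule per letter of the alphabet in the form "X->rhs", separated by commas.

  step 2 ⇒ step 3: CBABACBABCBBDBCBABCB ⇒ AB·CB·BDB·CB·BDB·AB·CB·BDB·CB·AB·CB·CB·ABA·CB·AB·CB·BDB·CB·AB·CB
    A ↦ BDB
    B ↦ CB
    C ↦ AB
    D ↦ ABA

A->BDB, B->CB, C->AB, D->ABA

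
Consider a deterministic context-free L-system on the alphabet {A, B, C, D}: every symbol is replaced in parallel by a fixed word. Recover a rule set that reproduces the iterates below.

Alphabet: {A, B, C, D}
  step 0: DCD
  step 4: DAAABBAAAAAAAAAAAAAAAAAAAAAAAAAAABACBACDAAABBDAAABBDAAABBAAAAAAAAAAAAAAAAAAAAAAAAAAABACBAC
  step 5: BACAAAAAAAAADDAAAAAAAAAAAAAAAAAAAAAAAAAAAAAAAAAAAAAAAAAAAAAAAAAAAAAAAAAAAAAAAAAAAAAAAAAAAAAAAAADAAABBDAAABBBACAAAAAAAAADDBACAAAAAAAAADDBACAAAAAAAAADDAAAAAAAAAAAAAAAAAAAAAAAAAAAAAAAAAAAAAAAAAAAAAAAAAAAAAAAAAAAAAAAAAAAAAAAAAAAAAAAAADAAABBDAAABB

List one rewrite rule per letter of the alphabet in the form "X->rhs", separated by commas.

A->AAA, B->D, C->BB, D->BAC

  step 4 ⇒ step 5: DAAABBAAAAAAAAAAAAAAAAAAAAAAAAAAABACBACDAAABBDAAABBDAAABBAAAAAAAAAAAAAAAAAAAAAAAAAAABACBAC ⇒ BAC·AAA·AAA·AAA·D·D·AAA·AAA·AAA·AAA·AAA·AAA·AAA·AAA·AAA·AAA·AAA·AAA·AAA·AAA·AAA·AAA·AAA·AAA·AAA·AAA·AAA·AAA·AAA·AAA·AAA·AAA·AAA·D·AAA·BB·D·AAA·BB·BAC·AAA·AAA·AAA·D·D·BAC·AAA·AAA·AAA·D·D·BAC·AAA·AAA·AAA·D·D·AAA·AAA·AAA·AAA·AAA·AAA·AAA·AAA·AAA·AAA·AAA·AAA·AAA·AAA·AAA·AAA·AAA·AAA·AAA·AAA·AAA·AAA·AAA·AAA·AAA·AAA·AAA·D·AAA·BB·D·AAA·BB
    A ↦ AAA
    B ↦ D
    C ↦ BB
    D ↦ BAC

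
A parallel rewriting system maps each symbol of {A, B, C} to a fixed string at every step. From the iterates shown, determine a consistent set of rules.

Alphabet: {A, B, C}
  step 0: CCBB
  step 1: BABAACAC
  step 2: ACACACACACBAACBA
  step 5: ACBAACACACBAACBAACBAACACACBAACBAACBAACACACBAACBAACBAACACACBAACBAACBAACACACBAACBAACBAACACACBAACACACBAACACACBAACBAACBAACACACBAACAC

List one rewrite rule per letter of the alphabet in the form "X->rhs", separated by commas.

  step 1 ⇒ step 2: BABAACAC ⇒ AC·AC·AC·AC·AC·BA·AC·BA
    A ↦ AC
    B ↦ AC
    C ↦ BA

A->AC, B->AC, C->BA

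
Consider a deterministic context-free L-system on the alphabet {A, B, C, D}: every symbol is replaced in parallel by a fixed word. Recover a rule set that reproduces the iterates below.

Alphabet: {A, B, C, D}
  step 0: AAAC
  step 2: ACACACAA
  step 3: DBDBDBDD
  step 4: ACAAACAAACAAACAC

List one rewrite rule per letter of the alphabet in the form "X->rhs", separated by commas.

  step 3 ⇒ step 4: DBDBDBDD ⇒ AC·AA·AC·AA·AC·AA·AC·AC
    B ↦ AA
    D ↦ AC
  step 2 ⇒ step 3: ACACACAA ⇒ D·B·D·B·D·B·D·D
    A ↦ D
  step 2 ⇒ step 3: ACACACAA ⇒ D·B·D·B·D·B·D·D
    C ↦ B

A->D, B->AA, C->B, D->AC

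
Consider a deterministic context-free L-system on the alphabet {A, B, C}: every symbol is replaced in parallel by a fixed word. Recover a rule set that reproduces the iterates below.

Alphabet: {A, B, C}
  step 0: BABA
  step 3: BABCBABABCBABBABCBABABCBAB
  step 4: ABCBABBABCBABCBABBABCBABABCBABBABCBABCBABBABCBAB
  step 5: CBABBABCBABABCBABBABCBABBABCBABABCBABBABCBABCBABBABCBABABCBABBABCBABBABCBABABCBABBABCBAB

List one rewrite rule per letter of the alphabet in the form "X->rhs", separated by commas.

  step 4 ⇒ step 5: ABCBABBABCBABCBABBABCBABABCBABBABCBABCBABBABCBAB ⇒ CB·AB·B·AB·CB·AB·AB·CB·AB·B·AB·CB·AB·B·AB·CB·AB·AB·CB·AB·B·AB·CB·AB·CB·AB·B·AB·CB·AB·AB·CB·AB·B·AB·CB·AB·B·AB·CB·AB·AB·CB·AB·B·AB·CB·AB
    A ↦ CB
    B ↦ AB
    C ↦ B

A->CB, B->AB, C->B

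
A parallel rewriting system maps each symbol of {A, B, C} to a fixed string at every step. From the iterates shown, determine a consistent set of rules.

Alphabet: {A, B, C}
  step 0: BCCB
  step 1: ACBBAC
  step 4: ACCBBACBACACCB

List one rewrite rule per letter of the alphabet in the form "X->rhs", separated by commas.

A->C, B->AC, C->B

  step 0 ⇒ step 1: BCCB ⇒ AC·B·B·AC
    B ↦ AC
    C ↦ B
    A ↦ C  (constrained at step 1)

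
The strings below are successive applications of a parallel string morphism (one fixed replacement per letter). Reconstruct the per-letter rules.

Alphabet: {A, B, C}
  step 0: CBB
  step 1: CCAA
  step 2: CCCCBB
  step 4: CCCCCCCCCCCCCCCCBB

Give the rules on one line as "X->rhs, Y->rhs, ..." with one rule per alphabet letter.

  step 1 ⇒ step 2: CCAA ⇒ CC·CC·B·B
    A ↦ B
    C ↦ CC
  step 0 ⇒ step 1: CBB ⇒ CC·A·A
    B ↦ A

A->B, B->A, C->CC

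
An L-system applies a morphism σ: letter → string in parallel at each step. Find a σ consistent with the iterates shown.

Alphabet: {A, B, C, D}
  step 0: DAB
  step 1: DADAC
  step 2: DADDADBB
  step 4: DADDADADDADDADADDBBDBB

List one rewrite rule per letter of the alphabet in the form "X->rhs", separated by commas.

  step 1 ⇒ step 2: DADAC ⇒ DA·D·DA·D·BB
    A ↦ D
    C ↦ BB
    D ↦ DA
  step 0 ⇒ step 1: DAB ⇒ DA·D·AC
    B ↦ AC

A->D, B->AC, C->BB, D->DA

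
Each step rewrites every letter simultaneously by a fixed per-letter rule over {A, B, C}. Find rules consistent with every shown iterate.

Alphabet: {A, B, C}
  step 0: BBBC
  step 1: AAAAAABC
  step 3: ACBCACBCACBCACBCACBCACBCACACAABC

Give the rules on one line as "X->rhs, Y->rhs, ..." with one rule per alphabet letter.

A->AC, B->AA, C->BC

  step 0 ⇒ step 1: BBBC ⇒ AA·AA·AA·BC
    B ↦ AA
    C ↦ BC
    A ↦ AC  (constrained at step 1)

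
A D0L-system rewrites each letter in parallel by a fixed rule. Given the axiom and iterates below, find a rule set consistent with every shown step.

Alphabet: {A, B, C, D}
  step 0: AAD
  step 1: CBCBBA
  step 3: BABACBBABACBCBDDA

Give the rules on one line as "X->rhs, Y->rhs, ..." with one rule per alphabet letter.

  step 0 ⇒ step 1: AAD ⇒ CB·CB·BA
    A ↦ CB
    D ↦ BA
    B ↦ A  (constrained at step 1)
    C ↦ DD  (constrained at step 1)

A->CB, B->A, C->DD, D->BA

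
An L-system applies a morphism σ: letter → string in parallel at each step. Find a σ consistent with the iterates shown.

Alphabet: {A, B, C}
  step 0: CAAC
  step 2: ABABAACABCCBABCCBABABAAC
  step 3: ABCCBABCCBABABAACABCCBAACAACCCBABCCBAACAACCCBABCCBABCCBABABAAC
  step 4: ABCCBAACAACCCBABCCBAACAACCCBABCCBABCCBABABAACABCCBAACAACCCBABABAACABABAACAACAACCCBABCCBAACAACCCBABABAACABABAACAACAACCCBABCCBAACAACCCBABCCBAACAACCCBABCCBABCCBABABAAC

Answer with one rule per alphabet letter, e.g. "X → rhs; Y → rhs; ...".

  step 3 ⇒ step 4: ABCCBABCCBABABAACABCCBAACAACCCBABCCBAACAACCCBABCCBABCCBABABAAC ⇒ AB·CCB·AAC·AAC·CCB·AB·CCB·AAC·AAC·CCB·AB·CCB·AB·CCB·AB·AB·AAC·AB·CCB·AAC·AAC·CCB·AB·AB·AAC·AB·AB·AAC·AAC·AAC·CCB·AB·CCB·AAC·AAC·CCB·AB·AB·AAC·AB·AB·AAC·AAC·AAC·CCB·AB·CCB·AAC·AAC·CCB·AB·CCB·AAC·AAC·CCB·AB·CCB·AB·CCB·AB·AB·AAC
    A ↦ AB
    B ↦ CCB
    C ↦ AAC

A->AB, B->CCB, C->AAC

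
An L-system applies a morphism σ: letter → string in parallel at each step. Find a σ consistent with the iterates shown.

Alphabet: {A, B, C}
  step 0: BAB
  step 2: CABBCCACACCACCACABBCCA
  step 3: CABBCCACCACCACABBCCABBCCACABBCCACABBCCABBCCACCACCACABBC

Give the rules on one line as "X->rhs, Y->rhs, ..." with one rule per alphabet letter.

A->BBC, B->CAC, C->CA

  step 2 ⇒ step 3: CABBCCACACCACCACABBCCA ⇒ CA·BBC·CAC·CAC·CA·CA·BBC·CA·BBC·CA·CA·BBC·CA·CA·BBC·CA·BBC·CAC·CAC·CA·CA·BBC
    A ↦ BBC
    B ↦ CAC
    C ↦ CA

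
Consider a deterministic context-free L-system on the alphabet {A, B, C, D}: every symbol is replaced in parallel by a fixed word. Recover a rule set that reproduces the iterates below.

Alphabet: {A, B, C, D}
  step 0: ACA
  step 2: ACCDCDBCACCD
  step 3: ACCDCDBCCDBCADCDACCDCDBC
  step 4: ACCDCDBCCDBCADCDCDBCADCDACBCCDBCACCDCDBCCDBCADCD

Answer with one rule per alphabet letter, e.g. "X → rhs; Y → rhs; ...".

  step 3 ⇒ step 4: ACCDCDBCCDBCADCDACCDCDBC ⇒ AC·CD·CD·BC·CD·BC·AD·CD·CD·BC·AD·CD·AC·BC·CD·BC·AC·CD·CD·BC·CD·BC·AD·CD
    A ↦ AC
    B ↦ AD
    C ↦ CD
    D ↦ BC

A->AC, B->AD, C->CD, D->BC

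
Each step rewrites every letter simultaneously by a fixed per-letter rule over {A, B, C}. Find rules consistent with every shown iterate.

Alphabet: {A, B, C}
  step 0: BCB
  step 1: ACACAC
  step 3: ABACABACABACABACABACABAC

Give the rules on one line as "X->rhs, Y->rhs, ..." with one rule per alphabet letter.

A->AB, B->AC, C->AC

  step 0 ⇒ step 1: BCB ⇒ AC·AC·AC
    B ↦ AC
    C ↦ AC
    A ↦ AB  (constrained at step 1)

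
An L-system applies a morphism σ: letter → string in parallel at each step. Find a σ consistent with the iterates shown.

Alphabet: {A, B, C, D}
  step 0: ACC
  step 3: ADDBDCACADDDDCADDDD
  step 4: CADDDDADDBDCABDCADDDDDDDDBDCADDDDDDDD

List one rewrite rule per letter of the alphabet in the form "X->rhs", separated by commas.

  step 3 ⇒ step 4: ADDBDCACADDDDCADDDD ⇒ CA·DD·DD·A·DD·BD·CA·BD·CA·DD·DD·DD·DD·BD·CA·DD·DD·DD·DD
    A ↦ CA
    B ↦ A
    C ↦ BD
    D ↦ DD

A->CA, B->A, C->BD, D->DD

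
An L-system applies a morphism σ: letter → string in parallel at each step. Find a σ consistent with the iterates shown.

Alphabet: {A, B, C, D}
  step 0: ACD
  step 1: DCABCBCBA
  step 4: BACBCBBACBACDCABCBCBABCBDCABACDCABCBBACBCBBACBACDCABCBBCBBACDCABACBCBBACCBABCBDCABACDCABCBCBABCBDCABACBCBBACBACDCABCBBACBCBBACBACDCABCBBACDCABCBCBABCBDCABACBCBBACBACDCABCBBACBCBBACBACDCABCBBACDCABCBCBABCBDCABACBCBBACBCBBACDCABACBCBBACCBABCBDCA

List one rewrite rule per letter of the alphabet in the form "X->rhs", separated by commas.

  step 0 ⇒ step 1: ACD ⇒ DCA·BCB·CBA
    A ↦ DCA
    C ↦ BCB
    D ↦ CBA
    B ↦ BAC  (constrained at step 1)

A->DCA, B->BAC, C->BCB, D->CBA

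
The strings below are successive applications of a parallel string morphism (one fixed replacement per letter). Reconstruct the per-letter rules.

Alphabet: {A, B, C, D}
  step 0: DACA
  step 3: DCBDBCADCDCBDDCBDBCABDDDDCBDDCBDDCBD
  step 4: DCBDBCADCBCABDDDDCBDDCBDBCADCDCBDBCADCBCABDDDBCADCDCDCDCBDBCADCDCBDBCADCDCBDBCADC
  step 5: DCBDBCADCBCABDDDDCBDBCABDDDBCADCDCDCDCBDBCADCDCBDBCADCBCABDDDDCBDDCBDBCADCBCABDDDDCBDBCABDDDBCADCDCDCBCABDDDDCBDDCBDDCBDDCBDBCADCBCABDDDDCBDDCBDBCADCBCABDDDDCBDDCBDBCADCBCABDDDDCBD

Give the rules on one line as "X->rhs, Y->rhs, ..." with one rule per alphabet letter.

  step 4 ⇒ step 5: DCBDBCADCBCABDDDDCBDDCBDBCADCDCBDBCADCBCABDDDBCADCDCDCDCBDBCADCDCBDBCADCDCBDBCADC ⇒ DC·BD·BCA·DC·BCA·BD·DD·DC·BD·BCA·BD·DD·BCA·DC·DC·DC·DC·BD·BCA·DC·DC·BD·BCA·DC·BCA·BD·DD·DC·BD·DC·BD·BCA·DC·BCA·BD·DD·DC·BD·BCA·BD·DD·BCA·DC·DC·DC·BCA·BD·DD·DC·BD·DC·BD·DC·BD·DC·BD·BCA·DC·BCA·BD·DD·DC·BD·DC·BD·BCA·DC·BCA·BD·DD·DC·BD·DC·BD·BCA·DC·BCA·BD·DD·DC·BD
    A ↦ DD
    B ↦ BCA
    C ↦ BD
    D ↦ DC

A->DD, B->BCA, C->BD, D->DC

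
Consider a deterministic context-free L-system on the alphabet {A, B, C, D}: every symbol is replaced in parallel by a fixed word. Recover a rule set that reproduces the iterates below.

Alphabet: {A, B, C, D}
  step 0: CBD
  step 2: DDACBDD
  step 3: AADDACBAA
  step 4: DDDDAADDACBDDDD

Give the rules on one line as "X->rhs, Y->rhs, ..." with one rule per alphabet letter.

  step 3 ⇒ step 4: AADDACBAA ⇒ DD·DD·A·A·DD·A·CB·DD·DD
    A ↦ DD
    B ↦ CB
    C ↦ A
    D ↦ A

A->DD, B->CB, C->A, D->A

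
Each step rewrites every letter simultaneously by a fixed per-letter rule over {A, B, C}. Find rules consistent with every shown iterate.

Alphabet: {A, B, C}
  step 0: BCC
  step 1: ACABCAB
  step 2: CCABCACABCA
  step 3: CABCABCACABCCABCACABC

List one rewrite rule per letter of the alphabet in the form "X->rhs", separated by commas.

A->C, B->A, C->CAB

  step 2 ⇒ step 3: CCABCACABCA ⇒ CAB·CAB·C·A·CAB·C·CAB·C·A·CAB·C
    A ↦ C
    B ↦ A
    C ↦ CAB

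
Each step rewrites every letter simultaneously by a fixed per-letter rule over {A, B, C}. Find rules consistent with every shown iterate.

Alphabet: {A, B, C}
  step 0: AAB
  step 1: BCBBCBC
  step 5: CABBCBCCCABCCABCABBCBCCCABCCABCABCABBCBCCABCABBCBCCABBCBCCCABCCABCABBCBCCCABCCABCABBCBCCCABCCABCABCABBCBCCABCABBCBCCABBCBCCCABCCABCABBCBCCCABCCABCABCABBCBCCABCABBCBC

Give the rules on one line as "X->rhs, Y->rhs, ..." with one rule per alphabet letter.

A->BCB, B->C, C->CAB

  step 0 ⇒ step 1: AAB ⇒ BCB·BCB·C
    A ↦ BCB
    B ↦ C
    C ↦ CAB  (constrained at step 1)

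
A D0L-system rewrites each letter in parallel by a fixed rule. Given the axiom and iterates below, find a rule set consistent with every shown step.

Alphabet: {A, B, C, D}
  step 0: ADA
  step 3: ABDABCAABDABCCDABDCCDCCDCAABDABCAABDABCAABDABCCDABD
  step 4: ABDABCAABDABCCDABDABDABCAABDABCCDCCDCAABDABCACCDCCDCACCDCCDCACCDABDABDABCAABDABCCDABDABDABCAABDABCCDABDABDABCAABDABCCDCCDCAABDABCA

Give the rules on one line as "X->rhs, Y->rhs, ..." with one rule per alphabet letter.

A->ABD, B->AB, C->CCD, D->CA

  step 3 ⇒ step 4: ABDABCAABDABCCDABDCCDCCDCAABDABCAABDABCAABDABCCDABD ⇒ ABD·AB·CA·ABD·AB·CCD·ABD·ABD·AB·CA·ABD·AB·CCD·CCD·CA·ABD·AB·CA·CCD·CCD·CA·CCD·CCD·CA·CCD·ABD·ABD·AB·CA·ABD·AB·CCD·ABD·ABD·AB·CA·ABD·AB·CCD·ABD·ABD·AB·CA·ABD·AB·CCD·CCD·CA·ABD·AB·CA
    A ↦ ABD
    B ↦ AB
    C ↦ CCD
    D ↦ CA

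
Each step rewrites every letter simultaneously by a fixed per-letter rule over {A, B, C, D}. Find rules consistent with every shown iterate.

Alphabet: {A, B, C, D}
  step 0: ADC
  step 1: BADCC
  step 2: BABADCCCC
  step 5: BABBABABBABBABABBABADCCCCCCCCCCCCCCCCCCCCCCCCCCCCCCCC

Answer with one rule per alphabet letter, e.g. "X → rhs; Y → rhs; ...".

A->B, B->BA, C->CC, D->AD

  step 1 ⇒ step 2: BADCC ⇒ BA·B·AD·CC·CC
    A ↦ B
    B ↦ BA
    C ↦ CC
    D ↦ AD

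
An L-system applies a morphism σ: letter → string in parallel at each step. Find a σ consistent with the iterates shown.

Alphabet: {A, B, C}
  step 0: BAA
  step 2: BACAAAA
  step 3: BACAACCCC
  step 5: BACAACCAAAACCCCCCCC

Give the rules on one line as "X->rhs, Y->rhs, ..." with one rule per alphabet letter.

  step 2 ⇒ step 3: BACAAAA ⇒ BA·C·AA·C·C·C·C
    A ↦ C
    B ↦ BA
    C ↦ AA

A->C, B->BA, C->AA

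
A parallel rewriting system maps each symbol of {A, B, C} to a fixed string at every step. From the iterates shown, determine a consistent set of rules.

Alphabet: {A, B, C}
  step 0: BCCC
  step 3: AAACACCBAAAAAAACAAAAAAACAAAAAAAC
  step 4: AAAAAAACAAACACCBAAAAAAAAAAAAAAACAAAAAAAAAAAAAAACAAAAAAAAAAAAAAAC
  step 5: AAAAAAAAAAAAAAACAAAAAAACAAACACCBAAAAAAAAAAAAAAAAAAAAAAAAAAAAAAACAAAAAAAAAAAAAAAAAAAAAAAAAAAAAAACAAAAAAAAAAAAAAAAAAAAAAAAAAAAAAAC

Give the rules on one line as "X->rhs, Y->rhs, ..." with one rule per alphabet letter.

  step 4 ⇒ step 5: AAAAAAACAAACACCBAAAAAAAAAAAAAAACAAAAAAAAAAAAAAACAAAAAAAAAAAAAAAC ⇒ AA·AA·AA·AA·AA·AA·AA·AC·AA·AA·AA·AC·AA·AC·AC·CB·AA·AA·AA·AA·AA·AA·AA·AA·AA·AA·AA·AA·AA·AA·AA·AC·AA·AA·AA·AA·AA·AA·AA·AA·AA·AA·AA·AA·AA·AA·AA·AC·AA·AA·AA·AA·AA·AA·AA·AA·AA·AA·AA·AA·AA·AA·AA·AC
    A ↦ AA
    B ↦ CB
    C ↦ AC

A->AA, B->CB, C->AC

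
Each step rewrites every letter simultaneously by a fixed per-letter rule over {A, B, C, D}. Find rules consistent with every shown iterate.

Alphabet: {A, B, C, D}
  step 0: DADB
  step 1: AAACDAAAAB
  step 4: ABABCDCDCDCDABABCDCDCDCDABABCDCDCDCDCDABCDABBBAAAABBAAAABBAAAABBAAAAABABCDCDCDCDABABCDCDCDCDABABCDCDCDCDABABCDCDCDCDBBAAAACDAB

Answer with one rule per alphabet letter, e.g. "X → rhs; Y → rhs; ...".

A->CD, B->AB, C->BBA, D->AAA

  step 0 ⇒ step 1: DADB ⇒ AAA·CD·AAA·AB
    A ↦ CD
    B ↦ AB
    D ↦ AAA
    C ↦ BBA  (constrained at step 1)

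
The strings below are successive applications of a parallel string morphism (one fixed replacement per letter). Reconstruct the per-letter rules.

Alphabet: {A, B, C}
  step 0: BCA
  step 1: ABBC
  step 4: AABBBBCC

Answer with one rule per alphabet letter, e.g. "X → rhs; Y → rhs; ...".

A->C, B->A, C->BB

  step 0 ⇒ step 1: BCA ⇒ A·BB·C
    A ↦ C
    B ↦ A
    C ↦ BB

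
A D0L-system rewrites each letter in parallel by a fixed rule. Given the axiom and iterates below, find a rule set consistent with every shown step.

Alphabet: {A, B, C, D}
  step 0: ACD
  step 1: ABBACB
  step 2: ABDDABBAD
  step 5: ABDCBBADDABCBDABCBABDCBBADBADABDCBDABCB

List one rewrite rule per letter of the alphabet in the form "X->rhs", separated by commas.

A->AB, B->D, C->BA, D->CB

  step 1 ⇒ step 2: ABBACB ⇒ AB·D·D·AB·BA·D
    A ↦ AB
    B ↦ D
    C ↦ BA
  step 0 ⇒ step 1: ACD ⇒ AB·BA·CB
    D ↦ CB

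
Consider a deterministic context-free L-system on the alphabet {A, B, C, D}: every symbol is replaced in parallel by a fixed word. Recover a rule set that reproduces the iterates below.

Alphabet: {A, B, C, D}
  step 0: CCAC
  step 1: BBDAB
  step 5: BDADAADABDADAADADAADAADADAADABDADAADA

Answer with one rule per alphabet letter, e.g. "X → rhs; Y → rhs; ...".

  step 0 ⇒ step 1: CCAC ⇒ B·B·DA·B
    A ↦ DA
    C ↦ B
    B ↦ CA  (constrained at step 1)
    D ↦ A  (constrained at step 1)

A->DA, B->CA, C->B, D->A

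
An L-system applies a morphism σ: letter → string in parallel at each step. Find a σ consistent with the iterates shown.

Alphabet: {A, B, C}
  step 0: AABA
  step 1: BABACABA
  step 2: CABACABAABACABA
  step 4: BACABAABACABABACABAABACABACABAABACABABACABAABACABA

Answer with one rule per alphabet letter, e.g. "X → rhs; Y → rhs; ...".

A->BA, B->CA, C->A

  step 1 ⇒ step 2: BABACABA ⇒ CA·BA·CA·BA·A·BA·CA·BA
    A ↦ BA
    B ↦ CA
    C ↦ A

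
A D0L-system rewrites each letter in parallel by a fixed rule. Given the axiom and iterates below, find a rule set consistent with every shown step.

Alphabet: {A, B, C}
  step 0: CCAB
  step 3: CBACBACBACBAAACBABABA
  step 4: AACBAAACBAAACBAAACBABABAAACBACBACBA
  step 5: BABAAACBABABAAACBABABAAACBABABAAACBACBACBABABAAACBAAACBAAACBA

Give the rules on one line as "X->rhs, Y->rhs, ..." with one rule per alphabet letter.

A->BA, B->C, C->AA

  step 4 ⇒ step 5: AACBAAACBAAACBAAACBABABAAACBACBACBA ⇒ BA·BA·AA·C·BA·BA·BA·AA·C·BA·BA·BA·AA·C·BA·BA·BA·AA·C·BA·C·BA·C·BA·BA·BA·AA·C·BA·AA·C·BA·AA·C·BA
    A ↦ BA
    B ↦ C
    C ↦ AA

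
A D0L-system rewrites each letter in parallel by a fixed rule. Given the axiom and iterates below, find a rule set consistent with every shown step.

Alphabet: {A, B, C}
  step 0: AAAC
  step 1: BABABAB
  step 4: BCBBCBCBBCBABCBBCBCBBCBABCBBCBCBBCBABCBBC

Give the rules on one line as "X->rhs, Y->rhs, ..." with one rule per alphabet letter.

  step 0 ⇒ step 1: AAAC ⇒ BA·BA·BA·B
    A ↦ BA
    C ↦ B
    B ↦ BC  (constrained at step 1)

A->BA, B->BC, C->B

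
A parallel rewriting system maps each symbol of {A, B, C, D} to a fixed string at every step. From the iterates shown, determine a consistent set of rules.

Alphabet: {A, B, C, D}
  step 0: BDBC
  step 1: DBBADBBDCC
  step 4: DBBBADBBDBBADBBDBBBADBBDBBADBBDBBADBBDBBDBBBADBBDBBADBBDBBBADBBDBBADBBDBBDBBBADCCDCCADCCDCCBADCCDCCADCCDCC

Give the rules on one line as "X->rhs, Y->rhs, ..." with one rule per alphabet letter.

A->B, B->DBB, C->DCC, D->A

  step 0 ⇒ step 1: BDBC ⇒ DBB·A·DBB·DCC
    B ↦ DBB
    C ↦ DCC
    D ↦ A
    A ↦ B  (constrained at step 1)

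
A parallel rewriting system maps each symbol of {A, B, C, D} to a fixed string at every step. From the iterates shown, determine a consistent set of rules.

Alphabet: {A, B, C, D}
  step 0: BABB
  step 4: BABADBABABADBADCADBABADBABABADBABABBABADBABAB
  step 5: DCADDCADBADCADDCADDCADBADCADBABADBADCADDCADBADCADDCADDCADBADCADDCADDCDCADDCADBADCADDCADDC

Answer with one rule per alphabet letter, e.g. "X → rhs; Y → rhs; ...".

  step 4 ⇒ step 5: BABADBABABADBADCADBABADBABABADBABABBABADBABAB ⇒ DC·AD·DC·AD·BA·DC·AD·DC·AD·DC·AD·BA·DC·AD·BA·B·AD·BA·DC·AD·DC·AD·BA·DC·AD·DC·AD·DC·AD·BA·DC·AD·DC·AD·DC·DC·AD·DC·AD·BA·DC·AD·DC·AD·DC
    A ↦ AD
    B ↦ DC
    C ↦ B
    D ↦ BA

A->AD, B->DC, C->B, D->BA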